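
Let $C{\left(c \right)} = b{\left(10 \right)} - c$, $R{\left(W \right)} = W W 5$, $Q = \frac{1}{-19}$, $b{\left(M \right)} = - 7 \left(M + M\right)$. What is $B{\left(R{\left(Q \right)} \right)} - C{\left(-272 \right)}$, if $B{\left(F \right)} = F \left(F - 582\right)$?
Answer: $- \frac{18252857}{130321} \approx -140.06$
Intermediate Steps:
$b{\left(M \right)} = - 14 M$ ($b{\left(M \right)} = - 7 \cdot 2 M = - 14 M$)
$Q = - \frac{1}{19} \approx -0.052632$
$R{\left(W \right)} = 5 W^{2}$ ($R{\left(W \right)} = W^{2} \cdot 5 = 5 W^{2}$)
$C{\left(c \right)} = -140 - c$ ($C{\left(c \right)} = \left(-14\right) 10 - c = -140 - c$)
$B{\left(F \right)} = F \left(-582 + F\right)$
$B{\left(R{\left(Q \right)} \right)} - C{\left(-272 \right)} = 5 \left(- \frac{1}{19}\right)^{2} \left(-582 + 5 \left(- \frac{1}{19}\right)^{2}\right) - \left(-140 - -272\right) = 5 \cdot \frac{1}{361} \left(-582 + 5 \cdot \frac{1}{361}\right) - \left(-140 + 272\right) = \frac{5 \left(-582 + \frac{5}{361}\right)}{361} - 132 = \frac{5}{361} \left(- \frac{210097}{361}\right) - 132 = - \frac{1050485}{130321} - 132 = - \frac{18252857}{130321}$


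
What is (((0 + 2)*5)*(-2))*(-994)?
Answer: 19880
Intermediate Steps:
(((0 + 2)*5)*(-2))*(-994) = ((2*5)*(-2))*(-994) = (10*(-2))*(-994) = -20*(-994) = 19880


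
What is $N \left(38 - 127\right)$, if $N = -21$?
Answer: $1869$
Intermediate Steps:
$N \left(38 - 127\right) = - 21 \left(38 - 127\right) = \left(-21\right) \left(-89\right) = 1869$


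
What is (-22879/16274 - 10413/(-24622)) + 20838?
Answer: 160564614944/7705739 ≈ 20837.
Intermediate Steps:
(-22879/16274 - 10413/(-24622)) + 20838 = (-22879*1/16274 - 10413*(-1/24622)) + 20838 = (-22879/16274 + 801/1894) + 20838 = -7574338/7705739 + 20838 = 160564614944/7705739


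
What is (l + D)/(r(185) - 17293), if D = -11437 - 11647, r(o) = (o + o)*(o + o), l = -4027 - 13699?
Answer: -40810/119607 ≈ -0.34120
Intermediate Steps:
l = -17726
r(o) = 4*o**2 (r(o) = (2*o)*(2*o) = 4*o**2)
D = -23084
(l + D)/(r(185) - 17293) = (-17726 - 23084)/(4*185**2 - 17293) = -40810/(4*34225 - 17293) = -40810/(136900 - 17293) = -40810/119607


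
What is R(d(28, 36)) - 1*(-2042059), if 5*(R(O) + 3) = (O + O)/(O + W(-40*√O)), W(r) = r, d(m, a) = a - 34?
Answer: 8158013718/3995 - 8*√2/799 ≈ 2.0421e+6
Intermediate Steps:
d(m, a) = -34 + a
R(O) = -3 + 2*O/(5*(O - 40*√O)) (R(O) = -3 + ((O + O)/(O - 40*√O))/5 = -3 + ((2*O)/(O - 40*√O))/5 = -3 + (2*O/(O - 40*√O))/5 = -3 + 2*O/(5*(O - 40*√O)))
R(d(28, 36)) - 1*(-2042059) = (-600*√(-34 + 36) + 13*(-34 + 36))/(5*(-(-34 + 36) + 40*√(-34 + 36))) - 1*(-2042059) = (-600*√2 + 13*2)/(5*(-1*2 + 40*√2)) + 2042059 = (-600*√2 + 26)/(5*(-2 + 40*√2)) + 2042059 = (26 - 600*√2)/(5*(-2 + 40*√2)) + 2042059 = 2042059 + (26 - 600*√2)/(5*(-2 + 40*√2))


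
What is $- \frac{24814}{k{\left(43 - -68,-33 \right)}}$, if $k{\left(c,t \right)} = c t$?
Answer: $\frac{24814}{3663} \approx 6.7742$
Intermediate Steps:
$- \frac{24814}{k{\left(43 - -68,-33 \right)}} = - \frac{24814}{\left(43 - -68\right) \left(-33\right)} = - \frac{24814}{\left(43 + 68\right) \left(-33\right)} = - \frac{24814}{111 \left(-33\right)} = - \frac{24814}{-3663} = \left(-24814\right) \left(- \frac{1}{3663}\right) = \frac{24814}{3663}$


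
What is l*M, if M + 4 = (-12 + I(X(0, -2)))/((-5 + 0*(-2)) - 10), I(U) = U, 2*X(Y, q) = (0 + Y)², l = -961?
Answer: 15376/5 ≈ 3075.2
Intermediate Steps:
X(Y, q) = Y²/2 (X(Y, q) = (0 + Y)²/2 = Y²/2)
M = -16/5 (M = -4 + (-12 + (½)*0²)/((-5 + 0*(-2)) - 10) = -4 + (-12 + (½)*0)/((-5 + 0) - 10) = -4 + (-12 + 0)/(-5 - 10) = -4 - 12/(-15) = -4 - 12*(-1/15) = -4 + ⅘ = -16/5 ≈ -3.2000)
l*M = -961*(-16/5) = 15376/5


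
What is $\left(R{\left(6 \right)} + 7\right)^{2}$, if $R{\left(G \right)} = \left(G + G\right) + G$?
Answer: $625$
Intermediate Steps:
$R{\left(G \right)} = 3 G$ ($R{\left(G \right)} = 2 G + G = 3 G$)
$\left(R{\left(6 \right)} + 7\right)^{2} = \left(3 \cdot 6 + 7\right)^{2} = \left(18 + 7\right)^{2} = 25^{2} = 625$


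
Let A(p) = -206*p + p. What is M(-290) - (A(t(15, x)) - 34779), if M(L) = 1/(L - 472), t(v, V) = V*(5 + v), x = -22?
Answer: -42230803/762 ≈ -55421.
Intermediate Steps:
M(L) = 1/(-472 + L)
A(p) = -205*p
M(-290) - (A(t(15, x)) - 34779) = 1/(-472 - 290) - (-(-4510)*(5 + 15) - 34779) = 1/(-762) - (-(-4510)*20 - 34779) = -1/762 - (-205*(-440) - 34779) = -1/762 - (90200 - 34779) = -1/762 - 1*55421 = -1/762 - 55421 = -42230803/762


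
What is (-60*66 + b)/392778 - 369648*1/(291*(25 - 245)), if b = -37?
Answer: 12077809517/2095470630 ≈ 5.7638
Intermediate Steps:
(-60*66 + b)/392778 - 369648*1/(291*(25 - 245)) = (-60*66 - 37)/392778 - 369648*1/(291*(25 - 245)) = (-3960 - 37)*(1/392778) - 369648/((-220*291)) = -3997*1/392778 - 369648/(-64020) = -3997/392778 - 369648*(-1/64020) = -3997/392778 + 30804/5335 = 12077809517/2095470630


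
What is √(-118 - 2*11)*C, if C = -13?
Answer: -26*I*√35 ≈ -153.82*I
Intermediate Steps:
√(-118 - 2*11)*C = √(-118 - 2*11)*(-13) = √(-118 - 22)*(-13) = √(-140)*(-13) = (2*I*√35)*(-13) = -26*I*√35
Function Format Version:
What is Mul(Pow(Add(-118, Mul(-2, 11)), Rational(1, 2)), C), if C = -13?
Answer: Mul(-26, I, Pow(35, Rational(1, 2))) ≈ Mul(-153.82, I)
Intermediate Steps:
Mul(Pow(Add(-118, Mul(-2, 11)), Rational(1, 2)), C) = Mul(Pow(Add(-118, Mul(-2, 11)), Rational(1, 2)), -13) = Mul(Pow(Add(-118, -22), Rational(1, 2)), -13) = Mul(Pow(-140, Rational(1, 2)), -13) = Mul(Mul(2, I, Pow(35, Rational(1, 2))), -13) = Mul(-26, I, Pow(35, Rational(1, 2)))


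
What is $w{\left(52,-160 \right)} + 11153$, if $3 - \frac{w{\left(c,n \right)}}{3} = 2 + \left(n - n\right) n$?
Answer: $11156$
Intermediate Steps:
$w{\left(c,n \right)} = 3$ ($w{\left(c,n \right)} = 9 - 3 \left(2 + \left(n - n\right) n\right) = 9 - 3 \left(2 + 0 n\right) = 9 - 3 \left(2 + 0\right) = 9 - 6 = 3$)
$w{\left(52,-160 \right)} + 11153 = 3 + 11153 = 11156$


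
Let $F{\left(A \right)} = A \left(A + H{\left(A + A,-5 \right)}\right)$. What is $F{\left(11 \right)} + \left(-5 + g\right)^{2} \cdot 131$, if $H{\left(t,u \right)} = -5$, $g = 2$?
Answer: $1245$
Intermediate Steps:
$F{\left(A \right)} = A \left(-5 + A\right)$ ($F{\left(A \right)} = A \left(A - 5\right) = A \left(-5 + A\right)$)
$F{\left(11 \right)} + \left(-5 + g\right)^{2} \cdot 131 = 11 \left(-5 + 11\right) + \left(-5 + 2\right)^{2} \cdot 131 = 11 \cdot 6 + \left(-3\right)^{2} \cdot 131 = 66 + 9 \cdot 131 = 66 + 1179 = 1245$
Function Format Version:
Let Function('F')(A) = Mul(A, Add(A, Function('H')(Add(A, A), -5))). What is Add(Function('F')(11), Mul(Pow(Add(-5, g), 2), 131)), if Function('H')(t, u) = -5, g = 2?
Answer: 1245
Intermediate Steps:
Function('F')(A) = Mul(A, Add(-5, A)) (Function('F')(A) = Mul(A, Add(A, -5)) = Mul(A, Add(-5, A)))
Add(Function('F')(11), Mul(Pow(Add(-5, g), 2), 131)) = Add(Mul(11, Add(-5, 11)), Mul(Pow(Add(-5, 2), 2), 131)) = Add(Mul(11, 6), Mul(Pow(-3, 2), 131)) = Add(66, Mul(9, 131)) = Add(66, 1179) = 1245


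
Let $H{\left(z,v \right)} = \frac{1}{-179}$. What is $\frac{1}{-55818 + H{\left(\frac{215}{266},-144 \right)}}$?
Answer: $- \frac{179}{9991423} \approx -1.7915 \cdot 10^{-5}$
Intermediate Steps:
$H{\left(z,v \right)} = - \frac{1}{179}$
$\frac{1}{-55818 + H{\left(\frac{215}{266},-144 \right)}} = \frac{1}{-55818 - \frac{1}{179}} = \frac{1}{- \frac{9991423}{179}} = - \frac{179}{9991423}$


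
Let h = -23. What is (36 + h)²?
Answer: 169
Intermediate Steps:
(36 + h)² = (36 - 23)² = 13² = 169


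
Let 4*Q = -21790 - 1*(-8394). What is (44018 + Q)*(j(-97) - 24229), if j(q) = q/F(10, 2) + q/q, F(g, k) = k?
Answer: -1974601957/2 ≈ -9.8730e+8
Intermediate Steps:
j(q) = 1 + q/2 (j(q) = q/2 + q/q = q*(½) + 1 = q/2 + 1 = 1 + q/2)
Q = -3349 (Q = (-21790 - 1*(-8394))/4 = (-21790 + 8394)/4 = (¼)*(-13396) = -3349)
(44018 + Q)*(j(-97) - 24229) = (44018 - 3349)*((1 + (½)*(-97)) - 24229) = 40669*((1 - 97/2) - 24229) = 40669*(-95/2 - 24229) = 40669*(-48553/2) = -1974601957/2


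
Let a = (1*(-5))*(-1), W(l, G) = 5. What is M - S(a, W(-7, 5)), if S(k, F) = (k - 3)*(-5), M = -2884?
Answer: -2874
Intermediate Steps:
a = 5 (a = -5*(-1) = 5)
S(k, F) = 15 - 5*k (S(k, F) = (-3 + k)*(-5) = 15 - 5*k)
M - S(a, W(-7, 5)) = -2884 - (15 - 5*5) = -2884 - (15 - 25) = -2884 - 1*(-10) = -2884 + 10 = -2874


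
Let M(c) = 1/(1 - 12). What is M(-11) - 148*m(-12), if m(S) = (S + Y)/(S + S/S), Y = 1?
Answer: -1629/11 ≈ -148.09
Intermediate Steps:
M(c) = -1/11 (M(c) = 1/(-11) = -1/11)
m(S) = 1 (m(S) = (S + 1)/(S + S/S) = (1 + S)/(S + 1) = (1 + S)/(1 + S) = 1)
M(-11) - 148*m(-12) = -1/11 - 148*1 = -1/11 - 148 = -1629/11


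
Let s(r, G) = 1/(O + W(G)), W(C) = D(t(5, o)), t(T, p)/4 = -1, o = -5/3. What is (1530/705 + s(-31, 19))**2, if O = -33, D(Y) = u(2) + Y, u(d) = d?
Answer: 12411529/2706025 ≈ 4.5866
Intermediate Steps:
o = -5/3 (o = -5*1/3 = -5/3 ≈ -1.6667)
t(T, p) = -4 (t(T, p) = 4*(-1) = -4)
D(Y) = 2 + Y
W(C) = -2 (W(C) = 2 - 4 = -2)
s(r, G) = -1/35 (s(r, G) = 1/(-33 - 2) = 1/(-35) = -1/35)
(1530/705 + s(-31, 19))**2 = (1530/705 - 1/35)**2 = (1530*(1/705) - 1/35)**2 = (102/47 - 1/35)**2 = (3523/1645)**2 = 12411529/2706025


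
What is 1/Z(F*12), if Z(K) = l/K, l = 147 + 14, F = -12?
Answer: -144/161 ≈ -0.89441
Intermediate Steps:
l = 161
Z(K) = 161/K
1/Z(F*12) = 1/(161/((-12*12))) = 1/(161/(-144)) = 1/(161*(-1/144)) = 1/(-161/144) = -144/161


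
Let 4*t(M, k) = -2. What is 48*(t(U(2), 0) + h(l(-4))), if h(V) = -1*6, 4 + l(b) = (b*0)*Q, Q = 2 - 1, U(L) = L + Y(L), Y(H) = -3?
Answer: -312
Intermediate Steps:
U(L) = -3 + L (U(L) = L - 3 = -3 + L)
t(M, k) = -½ (t(M, k) = (¼)*(-2) = -½)
Q = 1
l(b) = -4 (l(b) = -4 + (b*0)*1 = -4 + 0*1 = -4 + 0 = -4)
h(V) = -6
48*(t(U(2), 0) + h(l(-4))) = 48*(-½ - 6) = 48*(-13/2) = -312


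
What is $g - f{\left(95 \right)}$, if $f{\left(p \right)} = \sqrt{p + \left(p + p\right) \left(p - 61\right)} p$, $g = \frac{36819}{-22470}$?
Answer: $- \frac{12273}{7490} - 95 \sqrt{6555} \approx -7693.1$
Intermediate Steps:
$g = - \frac{12273}{7490}$ ($g = 36819 \left(- \frac{1}{22470}\right) = - \frac{12273}{7490} \approx -1.6386$)
$f{\left(p \right)} = p \sqrt{p + 2 p \left(-61 + p\right)}$ ($f{\left(p \right)} = \sqrt{p + 2 p \left(-61 + p\right)} p = p \sqrt{p + 2 p \left(-61 + p\right)}$)
$g - f{\left(95 \right)} = - \frac{12273}{7490} - 95 \sqrt{95 \left(-121 + 2 \cdot 95\right)} = - \frac{12273}{7490} - 95 \sqrt{95 \left(-121 + 190\right)} = - \frac{12273}{7490} - 95 \sqrt{95 \cdot 69} = - \frac{12273}{7490} - 95 \sqrt{6555}$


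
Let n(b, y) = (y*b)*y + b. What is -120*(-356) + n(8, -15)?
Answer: 44528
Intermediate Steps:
n(b, y) = b + b*y**2 (n(b, y) = (b*y)*y + b = b*y**2 + b = b + b*y**2)
-120*(-356) + n(8, -15) = -120*(-356) + 8*(1 + (-15)**2) = 42720 + 8*(1 + 225) = 42720 + 8*226 = 42720 + 1808 = 44528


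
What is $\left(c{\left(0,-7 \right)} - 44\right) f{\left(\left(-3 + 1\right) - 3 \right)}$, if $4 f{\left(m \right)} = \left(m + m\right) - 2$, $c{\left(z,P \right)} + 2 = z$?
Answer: $138$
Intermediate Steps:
$c{\left(z,P \right)} = -2 + z$
$f{\left(m \right)} = - \frac{1}{2} + \frac{m}{2}$ ($f{\left(m \right)} = \frac{\left(m + m\right) - 2}{4} = \frac{2 m - 2}{4} = \frac{-2 + 2 m}{4} = - \frac{1}{2} + \frac{m}{2}$)
$\left(c{\left(0,-7 \right)} - 44\right) f{\left(\left(-3 + 1\right) - 3 \right)} = \left(\left(-2 + 0\right) - 44\right) \left(- \frac{1}{2} + \frac{\left(-3 + 1\right) - 3}{2}\right) = \left(-2 - 44\right) \left(- \frac{1}{2} + \frac{-2 - 3}{2}\right) = - 46 \left(- \frac{1}{2} + \frac{1}{2} \left(-5\right)\right) = - 46 \left(- \frac{1}{2} - \frac{5}{2}\right) = \left(-46\right) \left(-3\right) = 138$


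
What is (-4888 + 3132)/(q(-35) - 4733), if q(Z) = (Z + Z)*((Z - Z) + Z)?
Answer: 1756/2283 ≈ 0.76916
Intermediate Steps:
q(Z) = 2*Z² (q(Z) = (2*Z)*(0 + Z) = (2*Z)*Z = 2*Z²)
(-4888 + 3132)/(q(-35) - 4733) = (-4888 + 3132)/(2*(-35)² - 4733) = -1756/(2*1225 - 4733) = -1756/(2450 - 4733) = -1756/(-2283) = -1756*(-1/2283) = 1756/2283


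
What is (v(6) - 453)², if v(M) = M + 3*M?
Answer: 184041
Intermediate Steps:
v(M) = 4*M
(v(6) - 453)² = (4*6 - 453)² = (24 - 453)² = (-429)² = 184041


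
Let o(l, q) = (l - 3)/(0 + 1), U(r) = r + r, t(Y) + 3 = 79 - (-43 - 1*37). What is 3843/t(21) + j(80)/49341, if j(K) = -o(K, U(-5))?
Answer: 63201817/2565732 ≈ 24.633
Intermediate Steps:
t(Y) = 156 (t(Y) = -3 + (79 - (-43 - 1*37)) = -3 + (79 - (-43 - 37)) = -3 + (79 - 1*(-80)) = -3 + (79 + 80) = -3 + 159 = 156)
U(r) = 2*r
o(l, q) = -3 + l (o(l, q) = (-3 + l)/1 = (-3 + l)*1 = -3 + l)
j(K) = 3 - K (j(K) = -(-3 + K) = 3 - K)
3843/t(21) + j(80)/49341 = 3843/156 + (3 - 1*80)/49341 = 3843*(1/156) + (3 - 80)*(1/49341) = 1281/52 - 77*1/49341 = 1281/52 - 77/49341 = 63201817/2565732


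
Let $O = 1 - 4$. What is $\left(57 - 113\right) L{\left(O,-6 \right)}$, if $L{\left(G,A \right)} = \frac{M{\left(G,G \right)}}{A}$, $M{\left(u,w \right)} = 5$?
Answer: $\frac{140}{3} \approx 46.667$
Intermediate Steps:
$O = -3$ ($O = 1 - 4 = -3$)
$L{\left(G,A \right)} = \frac{5}{A}$
$\left(57 - 113\right) L{\left(O,-6 \right)} = \left(57 - 113\right) \frac{5}{-6} = - 56 \cdot 5 \left(- \frac{1}{6}\right) = \left(-56\right) \left(- \frac{5}{6}\right) = \frac{140}{3}$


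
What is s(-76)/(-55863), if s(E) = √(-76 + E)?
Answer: -2*I*√38/55863 ≈ -0.0002207*I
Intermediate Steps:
s(-76)/(-55863) = √(-76 - 76)/(-55863) = √(-152)*(-1/55863) = (2*I*√38)*(-1/55863) = -2*I*√38/55863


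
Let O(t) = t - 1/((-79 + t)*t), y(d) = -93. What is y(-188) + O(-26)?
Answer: -324871/2730 ≈ -119.00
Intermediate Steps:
O(t) = t - 1/(t*(-79 + t))
y(-188) + O(-26) = -93 + (-1 + (-26)³ - 79*(-26)²)/((-26)*(-79 - 26)) = -93 - 1/26*(-1 - 17576 - 79*676)/(-105) = -93 - 1/26*(-1/105)*(-1 - 17576 - 53404) = -93 - 1/26*(-1/105)*(-70981) = -93 - 70981/2730 = -324871/2730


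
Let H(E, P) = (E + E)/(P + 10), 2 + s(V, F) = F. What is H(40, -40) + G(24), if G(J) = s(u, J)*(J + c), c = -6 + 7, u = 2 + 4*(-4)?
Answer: 1642/3 ≈ 547.33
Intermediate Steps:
u = -14 (u = 2 - 16 = -14)
s(V, F) = -2 + F
c = 1
H(E, P) = 2*E/(10 + P) (H(E, P) = (2*E)/(10 + P) = 2*E/(10 + P))
G(J) = (1 + J)*(-2 + J) (G(J) = (-2 + J)*(J + 1) = (-2 + J)*(1 + J) = (1 + J)*(-2 + J))
H(40, -40) + G(24) = 2*40/(10 - 40) + (1 + 24)*(-2 + 24) = 2*40/(-30) + 25*22 = 2*40*(-1/30) + 550 = -8/3 + 550 = 1642/3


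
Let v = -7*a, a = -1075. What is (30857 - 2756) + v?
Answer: 35626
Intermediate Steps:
v = 7525 (v = -7*(-1075) = 7525)
(30857 - 2756) + v = (30857 - 2756) + 7525 = 28101 + 7525 = 35626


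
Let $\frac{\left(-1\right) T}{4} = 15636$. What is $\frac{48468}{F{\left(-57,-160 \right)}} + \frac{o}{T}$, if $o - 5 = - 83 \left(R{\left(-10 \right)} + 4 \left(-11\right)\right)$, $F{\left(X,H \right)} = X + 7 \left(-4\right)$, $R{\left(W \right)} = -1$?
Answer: $- \frac{757925123}{1329060} \approx -570.27$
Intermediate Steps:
$F{\left(X,H \right)} = -28 + X$ ($F{\left(X,H \right)} = X - 28 = -28 + X$)
$T = -62544$ ($T = \left(-4\right) 15636 = -62544$)
$o = 3740$ ($o = 5 - 83 \left(-1 + 4 \left(-11\right)\right) = 5 - 83 \left(-1 - 44\right) = 5 - -3735 = 5 + 3735 = 3740$)
$\frac{48468}{F{\left(-57,-160 \right)}} + \frac{o}{T} = \frac{48468}{-28 - 57} + \frac{3740}{-62544} = \frac{48468}{-85} + 3740 \left(- \frac{1}{62544}\right) = 48468 \left(- \frac{1}{85}\right) - \frac{935}{15636} = - \frac{48468}{85} - \frac{935}{15636} = - \frac{757925123}{1329060}$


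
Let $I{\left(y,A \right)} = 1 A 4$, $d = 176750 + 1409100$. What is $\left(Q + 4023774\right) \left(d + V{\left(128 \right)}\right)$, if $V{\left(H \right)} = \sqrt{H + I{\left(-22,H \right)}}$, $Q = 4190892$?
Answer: $13027228076100 + 65717328 \sqrt{10} \approx 1.3027 \cdot 10^{13}$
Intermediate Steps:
$d = 1585850$
$I{\left(y,A \right)} = 4 A$ ($I{\left(y,A \right)} = A 4 = 4 A$)
$V{\left(H \right)} = \sqrt{5} \sqrt{H}$ ($V{\left(H \right)} = \sqrt{H + 4 H} = \sqrt{5 H} = \sqrt{5} \sqrt{H}$)
$\left(Q + 4023774\right) \left(d + V{\left(128 \right)}\right) = \left(4190892 + 4023774\right) \left(1585850 + \sqrt{5} \sqrt{128}\right) = 8214666 \left(1585850 + \sqrt{5} \cdot 8 \sqrt{2}\right) = 8214666 \left(1585850 + 8 \sqrt{10}\right) = 13027228076100 + 65717328 \sqrt{10}$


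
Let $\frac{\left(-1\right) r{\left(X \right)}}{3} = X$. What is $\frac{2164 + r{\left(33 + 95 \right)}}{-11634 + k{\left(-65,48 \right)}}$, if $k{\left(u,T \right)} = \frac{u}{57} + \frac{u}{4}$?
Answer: $- \frac{405840}{2656517} \approx -0.15277$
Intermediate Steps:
$r{\left(X \right)} = - 3 X$
$k{\left(u,T \right)} = \frac{61 u}{228}$ ($k{\left(u,T \right)} = u \frac{1}{57} + u \frac{1}{4} = \frac{u}{57} + \frac{u}{4} = \frac{61 u}{228}$)
$\frac{2164 + r{\left(33 + 95 \right)}}{-11634 + k{\left(-65,48 \right)}} = \frac{2164 - 3 \left(33 + 95\right)}{-11634 + \frac{61}{228} \left(-65\right)} = \frac{2164 - 384}{-11634 - \frac{3965}{228}} = \frac{2164 - 384}{- \frac{2656517}{228}} = 1780 \left(- \frac{228}{2656517}\right) = - \frac{405840}{2656517}$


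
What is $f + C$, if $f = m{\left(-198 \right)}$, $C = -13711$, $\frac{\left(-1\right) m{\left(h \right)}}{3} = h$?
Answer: $-13117$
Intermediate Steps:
$m{\left(h \right)} = - 3 h$
$f = 594$ ($f = \left(-3\right) \left(-198\right) = 594$)
$f + C = 594 - 13711 = -13117$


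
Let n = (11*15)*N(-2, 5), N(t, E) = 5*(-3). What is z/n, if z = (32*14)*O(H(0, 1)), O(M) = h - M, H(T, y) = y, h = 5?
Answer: -1792/2475 ≈ -0.72404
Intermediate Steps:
O(M) = 5 - M
N(t, E) = -15
z = 1792 (z = (32*14)*(5 - 1*1) = 448*(5 - 1) = 448*4 = 1792)
n = -2475 (n = (11*15)*(-15) = 165*(-15) = -2475)
z/n = 1792/(-2475) = 1792*(-1/2475) = -1792/2475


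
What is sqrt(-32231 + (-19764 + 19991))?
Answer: 6*I*sqrt(889) ≈ 178.9*I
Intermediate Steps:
sqrt(-32231 + (-19764 + 19991)) = sqrt(-32231 + 227) = sqrt(-32004) = 6*I*sqrt(889)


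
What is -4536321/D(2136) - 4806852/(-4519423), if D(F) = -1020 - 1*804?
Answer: 6836773720277/2747809184 ≈ 2488.1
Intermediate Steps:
D(F) = -1824 (D(F) = -1020 - 804 = -1824)
-4536321/D(2136) - 4806852/(-4519423) = -4536321/(-1824) - 4806852/(-4519423) = -4536321*(-1/1824) - 4806852*(-1/4519423) = 1512107/608 + 4806852/4519423 = 6836773720277/2747809184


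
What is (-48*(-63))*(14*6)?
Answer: 254016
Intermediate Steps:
(-48*(-63))*(14*6) = 3024*84 = 254016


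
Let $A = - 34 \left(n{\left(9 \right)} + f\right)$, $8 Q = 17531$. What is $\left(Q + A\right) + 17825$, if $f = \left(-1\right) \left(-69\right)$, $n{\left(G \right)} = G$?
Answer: $\frac{138915}{8} \approx 17364.0$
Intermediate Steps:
$f = 69$
$Q = \frac{17531}{8}$ ($Q = \frac{1}{8} \cdot 17531 = \frac{17531}{8} \approx 2191.4$)
$A = -2652$ ($A = - 34 \left(9 + 69\right) = \left(-34\right) 78 = -2652$)
$\left(Q + A\right) + 17825 = \left(\frac{17531}{8} - 2652\right) + 17825 = - \frac{3685}{8} + 17825 = \frac{138915}{8}$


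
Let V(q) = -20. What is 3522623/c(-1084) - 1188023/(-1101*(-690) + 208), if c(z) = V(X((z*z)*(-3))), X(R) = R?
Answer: -1338428966457/7598980 ≈ -1.7613e+5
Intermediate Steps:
c(z) = -20
3522623/c(-1084) - 1188023/(-1101*(-690) + 208) = 3522623/(-20) - 1188023/(-1101*(-690) + 208) = 3522623*(-1/20) - 1188023/(759690 + 208) = -3522623/20 - 1188023/759898 = -1338428966457/7598980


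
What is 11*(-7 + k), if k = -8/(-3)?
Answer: -143/3 ≈ -47.667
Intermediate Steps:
k = 8/3 (k = -8*(-⅓) = 8/3 ≈ 2.6667)
11*(-7 + k) = 11*(-7 + 8/3) = 11*(-13/3) = -143/3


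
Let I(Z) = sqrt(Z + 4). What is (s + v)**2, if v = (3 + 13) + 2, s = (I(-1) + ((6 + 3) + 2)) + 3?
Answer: (32 + sqrt(3))**2 ≈ 1137.9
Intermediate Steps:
I(Z) = sqrt(4 + Z)
s = 14 + sqrt(3) (s = (sqrt(4 - 1) + ((6 + 3) + 2)) + 3 = (sqrt(3) + (9 + 2)) + 3 = (sqrt(3) + 11) + 3 = (11 + sqrt(3)) + 3 = 14 + sqrt(3) ≈ 15.732)
v = 18 (v = 16 + 2 = 18)
(s + v)**2 = ((14 + sqrt(3)) + 18)**2 = (32 + sqrt(3))**2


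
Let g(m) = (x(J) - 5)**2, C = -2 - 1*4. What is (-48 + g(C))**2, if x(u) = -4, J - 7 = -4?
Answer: 1089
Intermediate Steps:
J = 3 (J = 7 - 4 = 3)
C = -6 (C = -2 - 4 = -6)
g(m) = 81 (g(m) = (-4 - 5)**2 = (-9)**2 = 81)
(-48 + g(C))**2 = (-48 + 81)**2 = 33**2 = 1089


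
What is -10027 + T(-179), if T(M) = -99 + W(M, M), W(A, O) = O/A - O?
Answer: -9946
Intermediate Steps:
W(A, O) = -O + O/A
T(M) = -98 - M (T(M) = -99 + (-M + M/M) = -99 + (-M + 1) = -99 + (1 - M) = -98 - M)
-10027 + T(-179) = -10027 + (-98 - 1*(-179)) = -10027 + (-98 + 179) = -10027 + 81 = -9946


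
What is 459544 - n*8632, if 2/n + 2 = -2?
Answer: 463860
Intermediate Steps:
n = -½ (n = 2/(-2 - 2) = 2/(-4) = 2*(-¼) = -½ ≈ -0.50000)
459544 - n*8632 = 459544 - (-1)*8632/2 = 459544 - 1*(-4316) = 459544 + 4316 = 463860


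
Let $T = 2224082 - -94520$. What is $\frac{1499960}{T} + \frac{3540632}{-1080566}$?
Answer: $- \frac{149738878616}{56940965653} \approx -2.6297$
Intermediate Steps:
$T = 2318602$ ($T = 2224082 + 94520 = 2318602$)
$\frac{1499960}{T} + \frac{3540632}{-1080566} = \frac{1499960}{2318602} + \frac{3540632}{-1080566} = 1499960 \cdot \frac{1}{2318602} + 3540632 \left(- \frac{1}{1080566}\right) = \frac{68180}{105391} - \frac{1770316}{540283} = - \frac{149738878616}{56940965653}$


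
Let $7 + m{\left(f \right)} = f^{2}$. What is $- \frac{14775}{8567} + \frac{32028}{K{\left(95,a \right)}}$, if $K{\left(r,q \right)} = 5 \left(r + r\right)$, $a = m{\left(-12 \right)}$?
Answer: $\frac{130173813}{4069325} \approx 31.989$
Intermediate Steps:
$m{\left(f \right)} = -7 + f^{2}$
$a = 137$ ($a = -7 + \left(-12\right)^{2} = -7 + 144 = 137$)
$K{\left(r,q \right)} = 10 r$ ($K{\left(r,q \right)} = 5 \cdot 2 r = 10 r$)
$- \frac{14775}{8567} + \frac{32028}{K{\left(95,a \right)}} = - \frac{14775}{8567} + \frac{32028}{10 \cdot 95} = \left(-14775\right) \frac{1}{8567} + \frac{32028}{950} = - \frac{14775}{8567} + 32028 \cdot \frac{1}{950} = - \frac{14775}{8567} + \frac{16014}{475} = \frac{130173813}{4069325}$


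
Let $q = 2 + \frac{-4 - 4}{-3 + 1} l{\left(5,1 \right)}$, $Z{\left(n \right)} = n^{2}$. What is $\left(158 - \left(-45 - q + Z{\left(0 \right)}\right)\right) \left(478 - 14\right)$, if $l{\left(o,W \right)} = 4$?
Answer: $102544$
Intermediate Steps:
$q = 18$ ($q = 2 + \frac{-4 - 4}{-3 + 1} \cdot 4 = 2 + - \frac{8}{-2} \cdot 4 = 2 + \left(-8\right) \left(- \frac{1}{2}\right) 4 = 2 + 4 \cdot 4 = 2 + 16 = 18$)
$\left(158 - \left(-45 - q + Z{\left(0 \right)}\right)\right) \left(478 - 14\right) = \left(158 + \left(\left(18 + 45\right) - 0^{2}\right)\right) \left(478 - 14\right) = \left(158 + \left(63 - 0\right)\right) 464 = \left(158 + \left(63 + 0\right)\right) 464 = \left(158 + 63\right) 464 = 221 \cdot 464 = 102544$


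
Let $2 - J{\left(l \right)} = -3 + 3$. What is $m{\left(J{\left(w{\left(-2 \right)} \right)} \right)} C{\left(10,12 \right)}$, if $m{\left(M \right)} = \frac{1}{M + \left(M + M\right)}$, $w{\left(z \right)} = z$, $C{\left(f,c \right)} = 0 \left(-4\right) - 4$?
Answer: $- \frac{2}{3} \approx -0.66667$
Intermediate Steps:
$C{\left(f,c \right)} = -4$ ($C{\left(f,c \right)} = 0 - 4 = -4$)
$J{\left(l \right)} = 2$ ($J{\left(l \right)} = 2 - \left(-3 + 3\right) = 2 - 0 = 2 + 0 = 2$)
$m{\left(M \right)} = \frac{1}{3 M}$ ($m{\left(M \right)} = \frac{1}{M + 2 M} = \frac{1}{3 M}$)
$m{\left(J{\left(w{\left(-2 \right)} \right)} \right)} C{\left(10,12 \right)} = \frac{1}{3 \cdot 2} \left(-4\right) = \frac{1}{3} \cdot \frac{1}{2} \left(-4\right) = \frac{1}{6} \left(-4\right) = - \frac{2}{3}$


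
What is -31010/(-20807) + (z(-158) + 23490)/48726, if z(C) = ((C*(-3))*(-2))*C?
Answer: 852717563/168973647 ≈ 5.0465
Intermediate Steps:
z(C) = 6*C**2 (z(C) = (-3*C*(-2))*C = (6*C)*C = 6*C**2)
-31010/(-20807) + (z(-158) + 23490)/48726 = -31010/(-20807) + (6*(-158)**2 + 23490)/48726 = -31010*(-1/20807) + (6*24964 + 23490)*(1/48726) = 31010/20807 + (149784 + 23490)*(1/48726) = 31010/20807 + 173274*(1/48726) = 31010/20807 + 28879/8121 = 852717563/168973647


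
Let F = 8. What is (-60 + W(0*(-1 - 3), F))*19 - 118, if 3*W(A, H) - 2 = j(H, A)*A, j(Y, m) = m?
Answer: -3736/3 ≈ -1245.3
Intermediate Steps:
W(A, H) = 2/3 + A**2/3 (W(A, H) = 2/3 + (A*A)/3 = 2/3 + A**2/3)
(-60 + W(0*(-1 - 3), F))*19 - 118 = (-60 + (2/3 + (0*(-1 - 3))**2/3))*19 - 118 = (-60 + (2/3 + (0*(-4))**2/3))*19 - 118 = (-60 + (2/3 + (1/3)*0**2))*19 - 118 = (-60 + (2/3 + (1/3)*0))*19 - 118 = (-60 + (2/3 + 0))*19 - 118 = (-60 + 2/3)*19 - 118 = -178/3*19 - 118 = -3382/3 - 118 = -3736/3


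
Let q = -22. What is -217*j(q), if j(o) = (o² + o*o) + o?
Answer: -205282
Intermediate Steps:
j(o) = o + 2*o² (j(o) = (o² + o²) + o = 2*o² + o = o + 2*o²)
-217*j(q) = -(-4774)*(1 + 2*(-22)) = -(-4774)*(1 - 44) = -(-4774)*(-43) = -217*946 = -205282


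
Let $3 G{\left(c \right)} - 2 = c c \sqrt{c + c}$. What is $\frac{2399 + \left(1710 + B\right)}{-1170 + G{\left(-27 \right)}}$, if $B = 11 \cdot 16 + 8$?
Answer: $- \frac{22589766}{20501939} - \frac{28166373 i \sqrt{6}}{41003878} \approx -1.1018 - 1.6826 i$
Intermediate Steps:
$B = 184$ ($B = 176 + 8 = 184$)
$G{\left(c \right)} = \frac{2}{3} + \frac{\sqrt{2} c^{\frac{5}{2}}}{3}$ ($G{\left(c \right)} = \frac{2}{3} + \frac{c c \sqrt{c + c}}{3} = \frac{2}{3} + \frac{c^{2} \sqrt{2 c}}{3} = \frac{2}{3} + \frac{c^{2} \sqrt{2} \sqrt{c}}{3} = \frac{2}{3} + \frac{\sqrt{2} c^{\frac{5}{2}}}{3}$)
$\frac{2399 + \left(1710 + B\right)}{-1170 + G{\left(-27 \right)}} = \frac{2399 + \left(1710 + 184\right)}{-1170 + \left(\frac{2}{3} + \frac{\sqrt{2} \left(-27\right)^{\frac{5}{2}}}{3}\right)} = \frac{2399 + 1894}{-1170 + \left(\frac{2}{3} + \frac{\sqrt{2} \cdot 2187 i \sqrt{3}}{3}\right)} = \frac{4293}{-1170 + \left(\frac{2}{3} + 729 i \sqrt{6}\right)} = \frac{4293}{- \frac{3508}{3} + 729 i \sqrt{6}}$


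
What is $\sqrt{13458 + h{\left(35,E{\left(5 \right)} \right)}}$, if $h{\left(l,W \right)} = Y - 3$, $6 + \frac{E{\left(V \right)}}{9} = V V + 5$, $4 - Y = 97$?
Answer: $\sqrt{13362} \approx 115.59$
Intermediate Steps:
$Y = -93$ ($Y = 4 - 97 = -93$)
$E{\left(V \right)} = -9 + 9 V^{2}$ ($E{\left(V \right)} = -54 + 9 \left(V V + 5\right) = -54 + 9 \left(V^{2} + 5\right) = -54 + 9 \left(5 + V^{2}\right) = -54 + \left(45 + 9 V^{2}\right) = -9 + 9 V^{2}$)
$h{\left(l,W \right)} = -96$ ($h{\left(l,W \right)} = -93 - 3 = -96$)
$\sqrt{13458 + h{\left(35,E{\left(5 \right)} \right)}} = \sqrt{13458 - 96} = \sqrt{13362}$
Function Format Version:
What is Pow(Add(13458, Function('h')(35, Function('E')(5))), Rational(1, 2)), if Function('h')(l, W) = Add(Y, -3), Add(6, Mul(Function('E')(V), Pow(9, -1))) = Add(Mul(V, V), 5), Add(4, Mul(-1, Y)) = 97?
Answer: Pow(13362, Rational(1, 2)) ≈ 115.59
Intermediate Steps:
Y = -93 (Y = Add(4, Mul(-1, 97)) = Add(4, -97) = -93)
Function('E')(V) = Add(-9, Mul(9, Pow(V, 2))) (Function('E')(V) = Add(-54, Mul(9, Add(Mul(V, V), 5))) = Add(-54, Mul(9, Add(Pow(V, 2), 5))) = Add(-54, Mul(9, Add(5, Pow(V, 2)))) = Add(-54, Add(45, Mul(9, Pow(V, 2)))) = Add(-9, Mul(9, Pow(V, 2))))
Function('h')(l, W) = -96 (Function('h')(l, W) = Add(-93, -3) = -96)
Pow(Add(13458, Function('h')(35, Function('E')(5))), Rational(1, 2)) = Pow(Add(13458, -96), Rational(1, 2)) = Pow(13362, Rational(1, 2))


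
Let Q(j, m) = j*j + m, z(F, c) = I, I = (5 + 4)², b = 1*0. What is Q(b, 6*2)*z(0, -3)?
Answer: 972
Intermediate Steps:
b = 0
I = 81 (I = 9² = 81)
z(F, c) = 81
Q(j, m) = m + j² (Q(j, m) = j² + m = m + j²)
Q(b, 6*2)*z(0, -3) = (6*2 + 0²)*81 = (12 + 0)*81 = 12*81 = 972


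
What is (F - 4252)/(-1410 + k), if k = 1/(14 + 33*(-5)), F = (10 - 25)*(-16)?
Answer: 605812/212911 ≈ 2.8454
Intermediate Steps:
F = 240 (F = -15*(-16) = 240)
k = -1/151 (k = 1/(14 - 165) = 1/(-151) = -1/151 ≈ -0.0066225)
(F - 4252)/(-1410 + k) = (240 - 4252)/(-1410 - 1/151) = -4012/(-212911/151) = -4012*(-151/212911) = 605812/212911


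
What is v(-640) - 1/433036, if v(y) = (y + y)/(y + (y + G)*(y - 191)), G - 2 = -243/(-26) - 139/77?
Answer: -1110728321629/453643953297884 ≈ -0.0024485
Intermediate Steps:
G = 19101/2002 (G = 2 + (-243/(-26) - 139/77) = 2 + (-243*(-1/26) - 139*1/77) = 2 + (243/26 - 139/77) = 2 + 15097/2002 = 19101/2002 ≈ 9.5410)
v(y) = 2*y/(y + (-191 + y)*(19101/2002 + y)) (v(y) = (y + y)/(y + (y + 19101/2002)*(y - 191)) = (2*y)/(y + (19101/2002 + y)*(-191 + y)) = (2*y)/(y + (-191 + y)*(19101/2002 + y)) = 2*y/(y + (-191 + y)*(19101/2002 + y)))
v(-640) - 1/433036 = 4004*(-640)/(-3648291 - 361279*(-640) + 2002*(-640)²) - 1/433036 = 4004*(-640)/(-3648291 + 231218560 + 2002*409600) - 1*1/433036 = 4004*(-640)/(-3648291 + 231218560 + 820019200) - 1/433036 = 4004*(-640)/1047589469 - 1/433036 = 4004*(-640)*(1/1047589469) - 1/433036 = -2562560/1047589469 - 1/433036 = -1110728321629/453643953297884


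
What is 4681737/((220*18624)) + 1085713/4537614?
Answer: 4282064252693/3098645848320 ≈ 1.3819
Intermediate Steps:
4681737/((220*18624)) + 1085713/4537614 = 4681737/4097280 + 1085713*(1/4537614) = 4681737*(1/4097280) + 1085713/4537614 = 1560579/1365760 + 1085713/4537614 = 4282064252693/3098645848320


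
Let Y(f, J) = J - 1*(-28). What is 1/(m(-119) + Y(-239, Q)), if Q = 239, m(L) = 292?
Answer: 1/559 ≈ 0.0017889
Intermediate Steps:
Y(f, J) = 28 + J (Y(f, J) = J + 28 = 28 + J)
1/(m(-119) + Y(-239, Q)) = 1/(292 + (28 + 239)) = 1/(292 + 267) = 1/559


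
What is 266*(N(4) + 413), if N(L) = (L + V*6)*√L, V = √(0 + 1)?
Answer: 115178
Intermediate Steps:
V = 1 (V = √1 = 1)
N(L) = √L*(6 + L) (N(L) = (L + 1*6)*√L = (L + 6)*√L = (6 + L)*√L = √L*(6 + L))
266*(N(4) + 413) = 266*(√4*(6 + 4) + 413) = 266*(2*10 + 413) = 266*(20 + 413) = 266*433 = 115178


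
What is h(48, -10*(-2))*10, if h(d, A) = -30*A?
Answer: -6000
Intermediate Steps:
h(48, -10*(-2))*10 = -(-300)*(-2)*10 = -30*20*10 = -600*10 = -6000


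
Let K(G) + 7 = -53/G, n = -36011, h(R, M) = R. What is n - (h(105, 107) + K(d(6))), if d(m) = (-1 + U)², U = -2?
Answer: -324928/9 ≈ -36103.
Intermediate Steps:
d(m) = 9 (d(m) = (-1 - 2)² = (-3)² = 9)
K(G) = -7 - 53/G
n - (h(105, 107) + K(d(6))) = -36011 - (105 + (-7 - 53/9)) = -36011 - (105 - 116/9) = -36011 - 1*829/9 = -36011 - 829/9 = -324928/9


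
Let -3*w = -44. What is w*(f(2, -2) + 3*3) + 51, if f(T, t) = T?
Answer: 637/3 ≈ 212.33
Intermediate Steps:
w = 44/3 (w = -⅓*(-44) = 44/3 ≈ 14.667)
w*(f(2, -2) + 3*3) + 51 = 44*(2 + 3*3)/3 + 51 = 44*(2 + 9)/3 + 51 = (44/3)*11 + 51 = 484/3 + 51 = 637/3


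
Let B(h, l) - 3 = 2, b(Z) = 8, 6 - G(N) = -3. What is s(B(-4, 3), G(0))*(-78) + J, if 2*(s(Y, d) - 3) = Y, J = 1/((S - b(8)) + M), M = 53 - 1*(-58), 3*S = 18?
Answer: -46760/109 ≈ -428.99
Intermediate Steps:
S = 6 (S = (⅓)*18 = 6)
G(N) = 9 (G(N) = 6 - 1*(-3) = 6 + 3 = 9)
B(h, l) = 5 (B(h, l) = 3 + 2 = 5)
M = 111 (M = 53 + 58 = 111)
J = 1/109 (J = 1/((6 - 1*8) + 111) = 1/((6 - 8) + 111) = 1/(-2 + 111) = 1/109 ≈ 0.0091743)
s(Y, d) = 3 + Y/2
s(B(-4, 3), G(0))*(-78) + J = (3 + (½)*5)*(-78) + 1/109 = (3 + 5/2)*(-78) + 1/109 = (11/2)*(-78) + 1/109 = -429 + 1/109 = -46760/109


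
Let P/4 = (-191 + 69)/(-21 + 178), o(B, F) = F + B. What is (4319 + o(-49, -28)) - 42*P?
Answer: 686490/157 ≈ 4372.5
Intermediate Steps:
o(B, F) = B + F
P = -488/157 (P = 4*((-191 + 69)/(-21 + 178)) = 4*(-122/157) = -488/157 ≈ -3.1083)
(4319 + o(-49, -28)) - 42*P = (4319 + (-49 - 28)) - 42*(-488/157) = (4319 - 77) + 20496/157 = 4242 + 20496/157 = 686490/157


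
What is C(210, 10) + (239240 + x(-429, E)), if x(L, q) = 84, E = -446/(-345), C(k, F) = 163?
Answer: 239487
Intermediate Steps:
E = 446/345 (E = -446*(-1/345) = 446/345 ≈ 1.2928)
C(210, 10) + (239240 + x(-429, E)) = 163 + (239240 + 84) = 163 + 239324 = 239487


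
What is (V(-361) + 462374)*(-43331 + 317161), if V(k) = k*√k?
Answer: 126611872420 - 1878199970*I ≈ 1.2661e+11 - 1.8782e+9*I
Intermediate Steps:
V(k) = k^(3/2)
(V(-361) + 462374)*(-43331 + 317161) = ((-361)^(3/2) + 462374)*(-43331 + 317161) = (-6859*I + 462374)*273830 = (462374 - 6859*I)*273830 = 126611872420 - 1878199970*I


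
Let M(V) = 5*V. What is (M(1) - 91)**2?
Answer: 7396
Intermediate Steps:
(M(1) - 91)**2 = (5*1 - 91)**2 = (5 - 91)**2 = (-86)**2 = 7396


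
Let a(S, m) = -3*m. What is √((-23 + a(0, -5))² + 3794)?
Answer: √3858 ≈ 62.113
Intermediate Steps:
√((-23 + a(0, -5))² + 3794) = √((-23 - 3*(-5))² + 3794) = √((-23 + 15)² + 3794) = √((-8)² + 3794) = √(64 + 3794) = √3858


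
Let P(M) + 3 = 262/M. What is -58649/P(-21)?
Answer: 1231629/325 ≈ 3789.6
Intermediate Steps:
P(M) = -3 + 262/M
-58649/P(-21) = -58649/(-3 + 262/(-21)) = -58649/(-3 + 262*(-1/21)) = -58649/(-3 - 262/21) = -58649/(-325/21) = -58649*(-21/325) = 1231629/325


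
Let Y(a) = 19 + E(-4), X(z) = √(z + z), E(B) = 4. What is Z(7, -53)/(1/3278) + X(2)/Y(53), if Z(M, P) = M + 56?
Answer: 4749824/23 ≈ 2.0651e+5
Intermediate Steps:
Z(M, P) = 56 + M
X(z) = √2*√z (X(z) = √(2*z) = √2*√z)
Y(a) = 23 (Y(a) = 19 + 4 = 23)
Z(7, -53)/(1/3278) + X(2)/Y(53) = (56 + 7)/(1/3278) + (√2*√2)/23 = 63/(1/3278) + 2*(1/23) = 63*3278 + 2/23 = 206514 + 2/23 = 4749824/23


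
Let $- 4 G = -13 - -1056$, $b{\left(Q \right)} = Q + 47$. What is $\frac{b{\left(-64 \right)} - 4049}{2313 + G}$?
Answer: $- \frac{16264}{8209} \approx -1.9812$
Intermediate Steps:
$b{\left(Q \right)} = 47 + Q$
$G = - \frac{1043}{4}$ ($G = - \frac{-13 - -1056}{4} = - \frac{-13 + 1056}{4} = \left(- \frac{1}{4}\right) 1043 = - \frac{1043}{4} \approx -260.75$)
$\frac{b{\left(-64 \right)} - 4049}{2313 + G} = \frac{\left(47 - 64\right) - 4049}{2313 - \frac{1043}{4}} = \frac{-17 - 4049}{\frac{8209}{4}} = \left(-4066\right) \frac{4}{8209} = - \frac{16264}{8209}$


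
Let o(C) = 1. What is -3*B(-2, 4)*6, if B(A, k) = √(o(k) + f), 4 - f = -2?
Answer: -18*√7 ≈ -47.624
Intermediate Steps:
f = 6 (f = 4 - 1*(-2) = 4 + 2 = 6)
B(A, k) = √7 (B(A, k) = √(1 + 6) = √7)
-3*B(-2, 4)*6 = -3*√7*6 = -18*√7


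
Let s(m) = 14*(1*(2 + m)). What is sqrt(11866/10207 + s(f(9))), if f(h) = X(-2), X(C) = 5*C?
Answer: 3*I*sqrt(1283040314)/10207 ≈ 10.528*I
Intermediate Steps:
f(h) = -10 (f(h) = 5*(-2) = -10)
s(m) = 28 + 14*m (s(m) = 14*(2 + m) = 28 + 14*m)
sqrt(11866/10207 + s(f(9))) = sqrt(11866/10207 + (28 + 14*(-10))) = sqrt(11866*(1/10207) + (28 - 140)) = sqrt(11866/10207 - 112) = sqrt(-1131318/10207) = 3*I*sqrt(1283040314)/10207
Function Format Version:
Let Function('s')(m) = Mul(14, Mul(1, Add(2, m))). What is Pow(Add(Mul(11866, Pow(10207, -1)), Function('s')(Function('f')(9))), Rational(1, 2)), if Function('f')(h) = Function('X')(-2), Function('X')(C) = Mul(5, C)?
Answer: Mul(Rational(3, 10207), I, Pow(1283040314, Rational(1, 2))) ≈ Mul(10.528, I)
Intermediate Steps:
Function('f')(h) = -10 (Function('f')(h) = Mul(5, -2) = -10)
Function('s')(m) = Add(28, Mul(14, m)) (Function('s')(m) = Mul(14, Add(2, m)) = Add(28, Mul(14, m)))
Pow(Add(Mul(11866, Pow(10207, -1)), Function('s')(Function('f')(9))), Rational(1, 2)) = Pow(Add(Mul(11866, Pow(10207, -1)), Add(28, Mul(14, -10))), Rational(1, 2)) = Pow(Add(Mul(11866, Rational(1, 10207)), Add(28, -140)), Rational(1, 2)) = Pow(Add(Rational(11866, 10207), -112), Rational(1, 2)) = Pow(Rational(-1131318, 10207), Rational(1, 2)) = Mul(Rational(3, 10207), I, Pow(1283040314, Rational(1, 2)))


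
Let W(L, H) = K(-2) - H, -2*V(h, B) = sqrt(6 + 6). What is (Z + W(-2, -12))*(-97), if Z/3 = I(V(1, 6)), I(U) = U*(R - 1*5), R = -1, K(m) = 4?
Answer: -1552 - 1746*sqrt(3) ≈ -4576.2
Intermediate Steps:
V(h, B) = -sqrt(3) (V(h, B) = -sqrt(6 + 6)/2 = -sqrt(3))
W(L, H) = 4 - H
I(U) = -6*U (I(U) = U*(-1 - 1*5) = U*(-1 - 5) = U*(-6) = -6*U)
Z = 18*sqrt(3) (Z = 3*(-(-6)*sqrt(3)) = 3*(6*sqrt(3)) = 18*sqrt(3) ≈ 31.177)
(Z + W(-2, -12))*(-97) = (18*sqrt(3) + (4 - 1*(-12)))*(-97) = (18*sqrt(3) + (4 + 12))*(-97) = (18*sqrt(3) + 16)*(-97) = (16 + 18*sqrt(3))*(-97) = -1552 - 1746*sqrt(3)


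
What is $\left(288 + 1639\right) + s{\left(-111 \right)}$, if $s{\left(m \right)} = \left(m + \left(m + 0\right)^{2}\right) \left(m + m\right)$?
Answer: $-2708693$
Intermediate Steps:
$s{\left(m \right)} = 2 m \left(m + m^{2}\right)$ ($s{\left(m \right)} = \left(m + m^{2}\right) 2 m = 2 m \left(m + m^{2}\right)$)
$\left(288 + 1639\right) + s{\left(-111 \right)} = \left(288 + 1639\right) + 2 \left(-111\right)^{2} \left(1 - 111\right) = 1927 + 2 \cdot 12321 \left(-110\right) = 1927 - 2710620 = -2708693$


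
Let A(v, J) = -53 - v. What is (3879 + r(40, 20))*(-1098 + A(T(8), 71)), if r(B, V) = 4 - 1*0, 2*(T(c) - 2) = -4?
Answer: -4469333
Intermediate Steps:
T(c) = 0 (T(c) = 2 + (½)*(-4) = 2 - 2 = 0)
r(B, V) = 4 (r(B, V) = 4 + 0 = 4)
(3879 + r(40, 20))*(-1098 + A(T(8), 71)) = (3879 + 4)*(-1098 + (-53 - 1*0)) = 3883*(-1098 + (-53 + 0)) = 3883*(-1098 - 53) = 3883*(-1151) = -4469333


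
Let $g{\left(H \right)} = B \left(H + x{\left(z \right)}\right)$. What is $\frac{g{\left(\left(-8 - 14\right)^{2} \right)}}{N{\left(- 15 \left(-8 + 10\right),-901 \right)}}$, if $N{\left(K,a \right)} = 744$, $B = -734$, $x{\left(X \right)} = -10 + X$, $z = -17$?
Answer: $- \frac{167719}{372} \approx -450.86$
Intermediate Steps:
$g{\left(H \right)} = 19818 - 734 H$ ($g{\left(H \right)} = - 734 \left(H - 27\right) = - 734 \left(-27 + H\right) = 19818 - 734 H$)
$\frac{g{\left(\left(-8 - 14\right)^{2} \right)}}{N{\left(- 15 \left(-8 + 10\right),-901 \right)}} = \frac{19818 - 734 \left(-8 - 14\right)^{2}}{744} = \left(19818 - 734 \left(-22\right)^{2}\right) \frac{1}{744} = \left(19818 - 355256\right) \frac{1}{744} = \left(-335438\right) \frac{1}{744} = - \frac{167719}{372}$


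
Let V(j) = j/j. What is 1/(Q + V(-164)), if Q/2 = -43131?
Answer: -1/86261 ≈ -1.1593e-5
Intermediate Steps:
V(j) = 1
Q = -86262 (Q = 2*(-43131) = -86262)
1/(Q + V(-164)) = 1/(-86262 + 1) = 1/(-86261) = -1/86261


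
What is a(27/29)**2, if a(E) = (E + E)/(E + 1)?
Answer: 729/784 ≈ 0.92985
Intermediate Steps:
a(E) = 2*E/(1 + E) (a(E) = (2*E)/(1 + E) = 2*E/(1 + E))
a(27/29)**2 = (2*(27/29)/(1 + 27/29))**2 = (2*(27/29)/(56/29))**2 = (2*(27/29)*(29/56))**2 = (27/28)**2 = 729/784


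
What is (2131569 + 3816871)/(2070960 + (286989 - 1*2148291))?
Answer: 2974220/104829 ≈ 28.372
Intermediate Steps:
(2131569 + 3816871)/(2070960 + (286989 - 1*2148291)) = 5948440/(2070960 + (286989 - 2148291)) = 5948440/(2070960 - 1861302) = 5948440/209658 = 5948440*(1/209658) = 2974220/104829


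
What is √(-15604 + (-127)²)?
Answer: 5*√21 ≈ 22.913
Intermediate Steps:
√(-15604 + (-127)²) = √(-15604 + 16129) = √525 = 5*√21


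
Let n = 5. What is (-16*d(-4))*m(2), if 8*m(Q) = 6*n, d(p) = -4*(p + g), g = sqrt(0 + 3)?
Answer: -960 + 240*sqrt(3) ≈ -544.31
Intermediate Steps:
g = sqrt(3) ≈ 1.7320
d(p) = -4*p - 4*sqrt(3) (d(p) = -4*(p + sqrt(3)) = -4*p - 4*sqrt(3))
m(Q) = 15/4 (m(Q) = (6*5)/8 = (1/8)*30 = 15/4)
(-16*d(-4))*m(2) = -16*(-4*(-4) - 4*sqrt(3))*(15/4) = -16*(16 - 4*sqrt(3))*(15/4) = (-256 + 64*sqrt(3))*(15/4) = -960 + 240*sqrt(3)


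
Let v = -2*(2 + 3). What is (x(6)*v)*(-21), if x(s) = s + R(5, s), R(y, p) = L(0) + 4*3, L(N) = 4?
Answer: 4620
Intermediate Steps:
R(y, p) = 16 (R(y, p) = 4 + 4*3 = 4 + 12 = 16)
x(s) = 16 + s (x(s) = s + 16 = 16 + s)
v = -10 (v = -2*5 = -10)
(x(6)*v)*(-21) = ((16 + 6)*(-10))*(-21) = (22*(-10))*(-21) = -220*(-21) = 4620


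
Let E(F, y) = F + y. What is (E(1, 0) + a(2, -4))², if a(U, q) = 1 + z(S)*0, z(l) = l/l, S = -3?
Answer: 4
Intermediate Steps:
z(l) = 1
a(U, q) = 1 (a(U, q) = 1 + 1*0 = 1 + 0 = 1)
(E(1, 0) + a(2, -4))² = ((1 + 0) + 1)² = (1 + 1)² = 2² = 4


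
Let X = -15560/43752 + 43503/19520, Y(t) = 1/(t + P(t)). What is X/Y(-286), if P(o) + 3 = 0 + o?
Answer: -22994423305/21350976 ≈ -1077.0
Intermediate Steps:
P(o) = -3 + o (P(o) = -3 + (0 + o) = -3 + o)
Y(t) = 1/(-3 + 2*t) (Y(t) = 1/(t + (-3 + t)) = 1/(-3 + 2*t))
X = 199951507/106754880 (X = -15560*1/43752 + 43503*(1/19520) = -1945/5469 + 43503/19520 = 199951507/106754880 ≈ 1.8730)
X/Y(-286) = 199951507/(106754880*(1/(-3 + 2*(-286)))) = 199951507/(106754880*(1/(-3 - 572))) = 199951507/(106754880*(1/(-575))) = 199951507/(106754880*(-1/575)) = (199951507/106754880)*(-575) = -22994423305/21350976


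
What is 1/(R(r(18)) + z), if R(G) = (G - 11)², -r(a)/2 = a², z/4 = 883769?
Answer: 1/3969357 ≈ 2.5193e-7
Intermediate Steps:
z = 3535076 (z = 4*883769 = 3535076)
r(a) = -2*a²
R(G) = (-11 + G)²
1/(R(r(18)) + z) = 1/((-11 - 2*18²)² + 3535076) = 1/((-11 - 2*324)² + 3535076) = 1/((-11 - 648)² + 3535076) = 1/((-659)² + 3535076) = 1/(434281 + 3535076) = 1/3969357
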